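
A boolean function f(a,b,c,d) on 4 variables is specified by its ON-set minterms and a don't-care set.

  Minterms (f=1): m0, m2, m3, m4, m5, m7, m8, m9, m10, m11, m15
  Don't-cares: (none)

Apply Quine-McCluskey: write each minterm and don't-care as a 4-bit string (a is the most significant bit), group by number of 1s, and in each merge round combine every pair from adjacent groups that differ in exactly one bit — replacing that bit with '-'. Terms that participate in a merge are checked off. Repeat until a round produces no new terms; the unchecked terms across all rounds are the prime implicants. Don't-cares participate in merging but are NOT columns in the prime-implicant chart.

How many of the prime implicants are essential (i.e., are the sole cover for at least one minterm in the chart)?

2

Round 0: 0000✓ 0010✓ 0011✓ 0100✓ 0101✓ 0111✓ 1000✓ 1001✓ 1010✓ 1011✓ 1111✓
Round 1: -000✓ -010✓ -011✓ -111✓ 0-00 0-11✓ 00-0✓ 001-✓ 01-1 010- 1-11✓ 10-0✓ 10-1✓ 100-✓ 101-✓
Round 2: --11 -0-0 -01- 10--
PIs = {--11, -0-0, -01-, 0-00, 01-1, 010-, 10--}
Coverage chart:
  m0: -0-0,0-00
  m2: -0-0,-01-
  m3: --11,-01-
  m4: 0-00,010-
  m5: 01-1,010-
  m7: --11,01-1
  m8: -0-0,10--
  m9: 10-- ←essential
  m10: -0-0,-01-,10--
  m11: --11,-01-,10--
  m15: --11 ←essential
Essential: --11, 10--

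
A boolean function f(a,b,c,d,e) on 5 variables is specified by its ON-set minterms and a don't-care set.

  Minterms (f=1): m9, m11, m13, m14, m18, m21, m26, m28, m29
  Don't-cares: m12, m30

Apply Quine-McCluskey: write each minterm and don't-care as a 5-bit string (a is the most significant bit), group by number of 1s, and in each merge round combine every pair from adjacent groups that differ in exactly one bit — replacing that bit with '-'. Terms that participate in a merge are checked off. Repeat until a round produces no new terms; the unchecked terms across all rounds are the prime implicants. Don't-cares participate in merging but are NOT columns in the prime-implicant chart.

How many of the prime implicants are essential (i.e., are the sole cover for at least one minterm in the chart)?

Round 0: 01001✓ 01011✓ 01100✓ 01101✓ 01110✓ 10010✓ 10101✓ 11010✓ 11100✓ 11101✓ 11110✓
Round 1: -1100✓ -1101✓ -1110✓ 01-01 010-1 011-0✓ 0110-✓ 1-010 1-101 11-10 111-0✓ 1110-✓
Round 2: -11-0 -110-
PIs = {-11-0, -110-, 01-01, 010-1, 1-010, 1-101, 11-10}
Coverage chart:
  m9: 01-01,010-1
  m11: 010-1 ←essential
  m13: -110-,01-01
  m14: -11-0 ←essential
  m18: 1-010 ←essential
  m21: 1-101 ←essential
  m26: 1-010,11-10
  m28: -11-0,-110-
  m29: -110-,1-101
Essential: -11-0, 010-1, 1-010, 1-101

4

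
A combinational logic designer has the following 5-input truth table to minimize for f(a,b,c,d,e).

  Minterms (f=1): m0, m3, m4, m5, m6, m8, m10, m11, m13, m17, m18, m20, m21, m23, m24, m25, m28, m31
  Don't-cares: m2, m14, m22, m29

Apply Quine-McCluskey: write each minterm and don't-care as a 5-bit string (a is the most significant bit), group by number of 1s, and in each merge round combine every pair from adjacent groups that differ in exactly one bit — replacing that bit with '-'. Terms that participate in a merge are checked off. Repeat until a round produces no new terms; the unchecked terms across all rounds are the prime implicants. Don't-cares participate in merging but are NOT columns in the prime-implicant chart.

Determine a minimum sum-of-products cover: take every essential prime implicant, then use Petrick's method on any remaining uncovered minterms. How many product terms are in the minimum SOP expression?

8

Round 0: 00000✓ 00010✓ 00011✓ 00100✓ 00101✓ 00110✓ 01000✓ 01010✓ 01011✓ 01101✓ 01110✓ 10001✓ 10010✓ 10100✓ 10101✓ 10110✓ 10111✓ 11000✓ 11001✓ 11100✓ 11101✓ 11111✓
Round 1: -0010✓ -0100✓ -0101✓ -0110✓ -1000 -1101✓ 0-000✓ 0-010✓ 0-011✓ 0-101✓ 0-110✓ 00-00✓ 00-10✓ 000-0✓ 0001-✓ 001-0✓ 0010-✓ 01-10✓ 010-0✓ 0101-✓ 1-001✓ 1-100✓ 1-101✓ 1-111✓ 10-01✓ 10-10✓ 101-0✓ 101-1✓ 1010-✓ 1011-✓ 11-00✓ 11-01✓ 1100-✓ 111-1✓ 1110-✓
Round 2: --101 -0-10 -01-0 -010- 0--10 0-0-0 0-01- 00--0 1--01 1-1-1 1-10- 101-- 11-0-
PIs = {--101, -0-10, -01-0, -010-, -1000, 0--10, 0-0-0, 0-01-, 00--0, 1--01, 1-1-1, 1-10-, 101--, 11-0-}
Coverage chart:
  m0: 0-0-0,00--0
  m3: 0-01- ←essential
  m4: -01-0,-010-,00--0
  m5: --101,-010-
  m6: -0-10,-01-0,0--10,00--0
  m8: -1000,0-0-0
  m10: 0--10,0-0-0,0-01-
  m11: 0-01- ←essential
  m13: --101 ←essential
  m17: 1--01 ←essential
  m18: -0-10 ←essential
  m20: -01-0,-010-,1-10-,101--
  m21: --101,-010-,1--01,1-1-1,1-10-,101--
  m23: 1-1-1,101--
  m24: -1000,11-0-
  m25: 1--01,11-0-
  m28: 1-10-,11-0-
  m31: 1-1-1 ←essential
Essential: --101, -0-10, 0-01-, 1--01, 1-1-1
Petrick residual → -01-0, 0-0-0, 11-0-
Min cover (8 terms): cd'e + b'de' + b'ce' + a'c'e' + a'c'd + ad'e + ace + abd'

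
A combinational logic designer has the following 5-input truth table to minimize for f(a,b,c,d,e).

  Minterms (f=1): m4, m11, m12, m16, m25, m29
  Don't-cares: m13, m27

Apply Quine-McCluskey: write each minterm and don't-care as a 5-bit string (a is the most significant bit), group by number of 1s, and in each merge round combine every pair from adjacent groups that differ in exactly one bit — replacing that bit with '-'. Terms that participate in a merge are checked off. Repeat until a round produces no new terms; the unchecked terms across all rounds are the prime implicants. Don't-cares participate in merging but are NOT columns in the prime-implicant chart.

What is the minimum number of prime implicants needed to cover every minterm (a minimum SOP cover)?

Round 0: 00100✓ 01011✓ 01100✓ 01101✓ 10000 11001✓ 11011✓ 11101✓
Round 1: -1011 -1101 0-100 0110- 11-01 110-1
PIs = {-1011, -1101, 0-100, 0110-, 10000, 11-01, 110-1}
Coverage chart:
  m4: 0-100 ←essential
  m11: -1011 ←essential
  m12: 0-100,0110-
  m16: 10000 ←essential
  m25: 11-01,110-1
  m29: -1101,11-01
Essential: -1011, 0-100, 10000
Petrick residual → 11-01
Min cover (4 terms): bc'de + a'cd'e' + ab'c'd'e' + abd'e

4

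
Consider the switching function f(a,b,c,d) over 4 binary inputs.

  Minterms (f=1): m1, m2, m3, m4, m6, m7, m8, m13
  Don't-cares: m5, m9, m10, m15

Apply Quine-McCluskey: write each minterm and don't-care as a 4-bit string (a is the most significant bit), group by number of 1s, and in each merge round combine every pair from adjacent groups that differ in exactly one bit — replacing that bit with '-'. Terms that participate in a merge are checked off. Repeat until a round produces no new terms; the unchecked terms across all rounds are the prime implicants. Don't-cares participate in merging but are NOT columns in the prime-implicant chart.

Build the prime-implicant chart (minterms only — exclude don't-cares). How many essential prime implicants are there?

1

Round 0: 0001✓ 0010✓ 0011✓ 0100✓ 0101✓ 0110✓ 0111✓ 1000✓ 1001✓ 1010✓ 1101✓ 1111✓
Round 1: -001✓ -010 -101✓ -111✓ 0-01✓ 0-10✓ 0-11✓ 00-1✓ 001-✓ 01-0✓ 01-1✓ 010-✓ 011-✓ 1-01✓ 10-0 100- 11-1✓
Round 2: --01 -1-1 0--1 0-1- 01--
PIs = {--01, -010, -1-1, 0--1, 0-1-, 01--, 10-0, 100-}
Coverage chart:
  m1: --01,0--1
  m2: -010,0-1-
  m3: 0--1,0-1-
  m4: 01-- ←essential
  m6: 0-1-,01--
  m7: -1-1,0--1,0-1-,01--
  m8: 10-0,100-
  m13: --01,-1-1
Essential: 01--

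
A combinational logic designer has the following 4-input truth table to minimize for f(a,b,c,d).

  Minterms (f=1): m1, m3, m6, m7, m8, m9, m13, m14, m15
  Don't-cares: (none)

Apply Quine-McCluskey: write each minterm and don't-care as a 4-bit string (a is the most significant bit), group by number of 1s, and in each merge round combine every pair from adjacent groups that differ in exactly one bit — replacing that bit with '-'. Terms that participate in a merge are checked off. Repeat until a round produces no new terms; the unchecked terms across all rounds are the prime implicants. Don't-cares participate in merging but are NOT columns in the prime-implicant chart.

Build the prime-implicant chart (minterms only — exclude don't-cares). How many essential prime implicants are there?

size-2^0 implicants → 0001(✓)  0011(✓)  0110(✓)  0111(✓)  1000(✓)  1001(✓)  1101(✓)  1110(✓)  1111(✓)
size-2^1 implicants → -001  -110(✓)  -111(✓)  0-11  00-1  011-(✓)  1-01  100-  11-1  111-(✓)
size-2^2 implicants → -11-
Unchecked terms (primes): -001, -11-, 0-11, 00-1, 1-01, 100-, 11-1
Minterm coverage:
  m1 ⊆ -001,00-1
  m3 ⊆ 0-11,00-1
  m6 ⊆ -11- [E]
  m7 ⊆ -11-,0-11
  m8 ⊆ 100- [E]
  m9 ⊆ -001,1-01,100-
  m13 ⊆ 1-01,11-1
  m14 ⊆ -11- [E]
  m15 ⊆ -11-,11-1
E = {-11-, 100-}

2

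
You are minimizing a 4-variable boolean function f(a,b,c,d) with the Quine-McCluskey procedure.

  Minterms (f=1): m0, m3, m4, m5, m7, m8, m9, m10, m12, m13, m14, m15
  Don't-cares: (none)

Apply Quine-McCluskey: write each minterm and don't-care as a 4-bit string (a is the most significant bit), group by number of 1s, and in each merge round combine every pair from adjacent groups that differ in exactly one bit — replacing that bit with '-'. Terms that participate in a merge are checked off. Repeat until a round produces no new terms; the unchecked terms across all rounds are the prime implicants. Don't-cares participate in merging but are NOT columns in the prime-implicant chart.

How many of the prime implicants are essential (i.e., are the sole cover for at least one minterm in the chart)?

Round 0: 0000✓ 0011✓ 0100✓ 0101✓ 0111✓ 1000✓ 1001✓ 1010✓ 1100✓ 1101✓ 1110✓ 1111✓
Round 1: -000✓ -100✓ -101✓ -111✓ 0-00✓ 0-11 01-1✓ 010-✓ 1-00✓ 1-01✓ 1-10✓ 10-0✓ 100-✓ 11-0✓ 11-1✓ 110-✓ 111-✓
Round 2: --00 -1-1 -10- 1--0 1-0- 11--
PIs = {--00, -1-1, -10-, 0-11, 1--0, 1-0-, 11--}
Coverage chart:
  m0: --00 ←essential
  m3: 0-11 ←essential
  m4: --00,-10-
  m5: -1-1,-10-
  m7: -1-1,0-11
  m8: --00,1--0,1-0-
  m9: 1-0- ←essential
  m10: 1--0 ←essential
  m12: --00,-10-,1--0,1-0-,11--
  m13: -1-1,-10-,1-0-,11--
  m14: 1--0,11--
  m15: -1-1,11--
Essential: --00, 0-11, 1--0, 1-0-

4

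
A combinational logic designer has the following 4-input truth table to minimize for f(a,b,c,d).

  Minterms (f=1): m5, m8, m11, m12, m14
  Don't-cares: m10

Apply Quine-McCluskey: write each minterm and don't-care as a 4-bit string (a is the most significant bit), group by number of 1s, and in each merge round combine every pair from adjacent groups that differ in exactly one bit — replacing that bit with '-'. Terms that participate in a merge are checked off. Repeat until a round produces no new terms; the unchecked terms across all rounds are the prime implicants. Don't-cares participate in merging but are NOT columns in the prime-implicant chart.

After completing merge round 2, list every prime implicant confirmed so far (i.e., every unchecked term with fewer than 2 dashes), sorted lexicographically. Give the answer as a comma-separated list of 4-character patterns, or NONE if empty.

0101, 101-

size-2^0 implicants → 0101  1000(✓)  1010(✓)  1011(✓)  1100(✓)  1110(✓)
size-2^1 implicants → 1-00(✓)  1-10(✓)  10-0(✓)  101-  11-0(✓)
size-2^2 implicants → 1--0
Unchecked terms (primes): 0101, 1--0, 101-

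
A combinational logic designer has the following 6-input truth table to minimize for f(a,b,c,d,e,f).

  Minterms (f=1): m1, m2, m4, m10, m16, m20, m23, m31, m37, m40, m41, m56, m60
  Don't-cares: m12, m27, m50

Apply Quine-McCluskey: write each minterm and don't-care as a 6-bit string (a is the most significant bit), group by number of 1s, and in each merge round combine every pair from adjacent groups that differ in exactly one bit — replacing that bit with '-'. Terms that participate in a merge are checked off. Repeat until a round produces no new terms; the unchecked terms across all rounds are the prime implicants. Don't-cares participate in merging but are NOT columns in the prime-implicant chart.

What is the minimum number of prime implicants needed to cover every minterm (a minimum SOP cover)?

[col 0] 000001, 000010*, 000100*, 001010*, 001100*, 010000*, 010100*, 010111*, 011011*, 011111*, 100101, 101000*, 101001*, 110010, 111000*, 111100*
[col 1] 0-0100, 00-010, 00-100, 01-111, 010-00, 011-11, 1-1000, 10100-, 111-00
Prime implicants: 0-0100, 00-010, 00-100, 000001, 01-111, 010-00, 011-11, 1-1000, 100101, 10100-, 110010, 111-00
PI chart (minterm → PIs covering it):
  1 | 000001  (sole → essential)
  2 | 00-010  (sole → essential)
  4 | 0-0100,00-100
  10 | 00-010  (sole → essential)
  16 | 010-00  (sole → essential)
  20 | 0-0100,010-00
  23 | 01-111  (sole → essential)
  31 | 01-111,011-11
  37 | 100101  (sole → essential)
  40 | 1-1000,10100-
  41 | 10100-  (sole → essential)
  56 | 1-1000,111-00
  60 | 111-00  (sole → essential)
Essential prime implicants: 00-010, 000001, 01-111, 010-00, 100101, 10100-, 111-00
Petrick residual → 0-0100
Minimum SOP uses 8 PIs: a'c'de'f' + a'b'd'ef' + a'b'c'd'e'f + a'bdef + a'bc'e'f' + ab'c'de'f + ab'cd'e' + abce'f'

8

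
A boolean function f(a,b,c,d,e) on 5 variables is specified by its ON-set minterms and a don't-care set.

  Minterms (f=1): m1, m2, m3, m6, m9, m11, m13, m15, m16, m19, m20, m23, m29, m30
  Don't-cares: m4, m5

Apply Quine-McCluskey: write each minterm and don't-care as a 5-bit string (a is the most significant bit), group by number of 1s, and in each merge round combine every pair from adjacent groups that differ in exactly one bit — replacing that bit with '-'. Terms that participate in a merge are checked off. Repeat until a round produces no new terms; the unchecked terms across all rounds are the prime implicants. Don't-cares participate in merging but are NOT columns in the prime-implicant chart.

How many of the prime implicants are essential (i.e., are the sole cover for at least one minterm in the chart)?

size-2^0 implicants → 00001(✓)  00010(✓)  00011(✓)  00100(✓)  00101(✓)  00110(✓)  01001(✓)  01011(✓)  01101(✓)  01111(✓)  10000(✓)  10011(✓)  10100(✓)  10111(✓)  11101(✓)  11110
size-2^1 implicants → -0011  -0100  -1101  0-001(✓)  0-011(✓)  0-101(✓)  00-01(✓)  00-10  000-1(✓)  0001-  001-0  0010-  01-01(✓)  01-11(✓)  010-1(✓)  011-1(✓)  10-00  10-11
size-2^2 implicants → 0--01  0-0-1  01--1
Unchecked terms (primes): -0011, -0100, -1101, 0--01, 0-0-1, 00-10, 0001-, 001-0, 0010-, 01--1, 10-00, 10-11, 11110
Minterm coverage:
  m1 ⊆ 0--01,0-0-1
  m2 ⊆ 00-10,0001-
  m3 ⊆ -0011,0-0-1,0001-
  m6 ⊆ 00-10,001-0
  m9 ⊆ 0--01,0-0-1,01--1
  m11 ⊆ 0-0-1,01--1
  m13 ⊆ -1101,0--01,01--1
  m15 ⊆ 01--1 [E]
  m16 ⊆ 10-00 [E]
  m19 ⊆ -0011,10-11
  m20 ⊆ -0100,10-00
  m23 ⊆ 10-11 [E]
  m29 ⊆ -1101 [E]
  m30 ⊆ 11110 [E]
E = {-1101, 01--1, 10-00, 10-11, 11110}

5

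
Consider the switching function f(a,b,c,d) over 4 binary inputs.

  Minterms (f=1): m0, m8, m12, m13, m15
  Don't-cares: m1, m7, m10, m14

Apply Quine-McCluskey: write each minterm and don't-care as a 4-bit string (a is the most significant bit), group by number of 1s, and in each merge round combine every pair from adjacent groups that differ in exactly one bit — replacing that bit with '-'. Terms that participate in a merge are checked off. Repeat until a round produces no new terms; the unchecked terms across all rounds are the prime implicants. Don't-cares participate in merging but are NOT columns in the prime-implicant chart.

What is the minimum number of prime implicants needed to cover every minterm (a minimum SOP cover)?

size-2^0 implicants → 0000(✓)  0001(✓)  0111(✓)  1000(✓)  1010(✓)  1100(✓)  1101(✓)  1110(✓)  1111(✓)
size-2^1 implicants → -000  -111  000-  1-00(✓)  1-10(✓)  10-0(✓)  11-0(✓)  11-1(✓)  110-(✓)  111-(✓)
size-2^2 implicants → 1--0  11--
Unchecked terms (primes): -000, -111, 000-, 1--0, 11--
Minterm coverage:
  m0 ⊆ -000,000-
  m8 ⊆ -000,1--0
  m12 ⊆ 1--0,11--
  m13 ⊆ 11-- [E]
  m15 ⊆ -111,11--
E = {11--}
Petrick residual → -000
Cover = b'c'd' + ab  |cover|=2

2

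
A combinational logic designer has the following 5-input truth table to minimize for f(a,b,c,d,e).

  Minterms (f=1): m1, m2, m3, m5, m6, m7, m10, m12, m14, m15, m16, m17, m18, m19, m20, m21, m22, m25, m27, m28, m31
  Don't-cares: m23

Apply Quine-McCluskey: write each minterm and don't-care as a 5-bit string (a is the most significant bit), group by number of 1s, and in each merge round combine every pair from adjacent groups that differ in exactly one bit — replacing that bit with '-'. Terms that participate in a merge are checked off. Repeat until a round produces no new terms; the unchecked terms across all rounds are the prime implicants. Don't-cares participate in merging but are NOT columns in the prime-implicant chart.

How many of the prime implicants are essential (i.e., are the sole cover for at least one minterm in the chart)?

size-2^0 implicants → 00001(✓)  00010(✓)  00011(✓)  00101(✓)  00110(✓)  00111(✓)  01010(✓)  01100(✓)  01110(✓)  01111(✓)  10000(✓)  10001(✓)  10010(✓)  10011(✓)  10100(✓)  10101(✓)  10110(✓)  10111(✓)  11001(✓)  11011(✓)  11100(✓)  11111(✓)
size-2^1 implicants → -0001(✓)  -0010(✓)  -0011(✓)  -0101(✓)  -0110(✓)  -0111(✓)  -1100  -1111(✓)  0-010(✓)  0-110(✓)  0-111(✓)  00-01(✓)  00-10(✓)  00-11(✓)  000-1(✓)  0001-(✓)  001-1(✓)  0011-(✓)  01-10(✓)  011-0  0111-(✓)  1-001(✓)  1-011(✓)  1-100  1-111(✓)  10-00(✓)  10-01(✓)  10-10(✓)  10-11(✓)  100-0(✓)  100-1(✓)  1000-(✓)  1001-(✓)  101-0(✓)  101-1(✓)  1010-(✓)  1011-(✓)  11-11(✓)  110-1(✓)
size-2^2 implicants → --111  -0-01(✓)  -0-10(✓)  -0-11(✓)  -00-1(✓)  -001-(✓)  -01-1(✓)  -011-(✓)  0--10  0-11-  00--1(✓)  00-1-(✓)  1--11  1-0-1  10--0(✓)  10--1(✓)  10-0-(✓)  10-1-(✓)  100--(✓)  101--(✓)
size-2^3 implicants → -0--1  -0-1-  10---
Unchecked terms (primes): --111, -0--1, -0-1-, -1100, 0--10, 0-11-, 011-0, 1--11, 1-0-1, 1-100, 10---
Minterm coverage:
  m1 ⊆ -0--1 [E]
  m2 ⊆ -0-1-,0--10
  m3 ⊆ -0--1,-0-1-
  m5 ⊆ -0--1 [E]
  m6 ⊆ -0-1-,0--10,0-11-
  m7 ⊆ --111,-0--1,-0-1-,0-11-
  m10 ⊆ 0--10 [E]
  m12 ⊆ -1100,011-0
  m14 ⊆ 0--10,0-11-,011-0
  m15 ⊆ --111,0-11-
  m16 ⊆ 10--- [E]
  m17 ⊆ -0--1,1-0-1,10---
  m18 ⊆ -0-1-,10---
  m19 ⊆ -0--1,-0-1-,1--11,1-0-1,10---
  m20 ⊆ 1-100,10---
  m21 ⊆ -0--1,10---
  m22 ⊆ -0-1-,10---
  m25 ⊆ 1-0-1 [E]
  m27 ⊆ 1--11,1-0-1
  m28 ⊆ -1100,1-100
  m31 ⊆ --111,1--11
E = {-0--1, 0--10, 1-0-1, 10---}

4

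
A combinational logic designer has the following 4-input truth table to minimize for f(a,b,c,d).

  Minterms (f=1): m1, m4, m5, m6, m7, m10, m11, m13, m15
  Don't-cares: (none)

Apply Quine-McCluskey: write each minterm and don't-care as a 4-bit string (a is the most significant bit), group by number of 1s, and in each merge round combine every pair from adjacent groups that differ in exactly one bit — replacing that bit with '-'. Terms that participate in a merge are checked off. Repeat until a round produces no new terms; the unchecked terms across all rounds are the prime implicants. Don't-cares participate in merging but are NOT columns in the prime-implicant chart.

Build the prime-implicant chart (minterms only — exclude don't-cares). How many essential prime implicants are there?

4

size-2^0 implicants → 0001(✓)  0100(✓)  0101(✓)  0110(✓)  0111(✓)  1010(✓)  1011(✓)  1101(✓)  1111(✓)
size-2^1 implicants → -101(✓)  -111(✓)  0-01  01-0(✓)  01-1(✓)  010-(✓)  011-(✓)  1-11  101-  11-1(✓)
size-2^2 implicants → -1-1  01--
Unchecked terms (primes): -1-1, 0-01, 01--, 1-11, 101-
Minterm coverage:
  m1 ⊆ 0-01 [E]
  m4 ⊆ 01-- [E]
  m5 ⊆ -1-1,0-01,01--
  m6 ⊆ 01-- [E]
  m7 ⊆ -1-1,01--
  m10 ⊆ 101- [E]
  m11 ⊆ 1-11,101-
  m13 ⊆ -1-1 [E]
  m15 ⊆ -1-1,1-11
E = {-1-1, 0-01, 01--, 101-}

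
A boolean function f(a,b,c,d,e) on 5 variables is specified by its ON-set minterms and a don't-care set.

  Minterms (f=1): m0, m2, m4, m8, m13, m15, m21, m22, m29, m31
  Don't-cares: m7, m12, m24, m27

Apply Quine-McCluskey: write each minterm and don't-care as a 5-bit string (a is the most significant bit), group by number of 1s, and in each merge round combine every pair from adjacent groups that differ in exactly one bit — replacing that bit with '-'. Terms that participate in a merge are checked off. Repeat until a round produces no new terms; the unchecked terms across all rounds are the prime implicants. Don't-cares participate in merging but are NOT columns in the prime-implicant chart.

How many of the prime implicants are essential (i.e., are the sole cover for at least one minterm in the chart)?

4

size-2^0 implicants → 00000(✓)  00010(✓)  00100(✓)  00111(✓)  01000(✓)  01100(✓)  01101(✓)  01111(✓)  10101(✓)  10110  11000(✓)  11011(✓)  11101(✓)  11111(✓)
size-2^1 implicants → -1000  -1101(✓)  -1111(✓)  0-000(✓)  0-100(✓)  0-111  00-00(✓)  000-0  01-00(✓)  011-1(✓)  0110-  1-101  11-11  111-1(✓)
size-2^2 implicants → -11-1  0--00
Unchecked terms (primes): -1000, -11-1, 0--00, 0-111, 000-0, 0110-, 1-101, 10110, 11-11
Minterm coverage:
  m0 ⊆ 0--00,000-0
  m2 ⊆ 000-0 [E]
  m4 ⊆ 0--00 [E]
  m8 ⊆ -1000,0--00
  m13 ⊆ -11-1,0110-
  m15 ⊆ -11-1,0-111
  m21 ⊆ 1-101 [E]
  m22 ⊆ 10110 [E]
  m29 ⊆ -11-1,1-101
  m31 ⊆ -11-1,11-11
E = {0--00, 000-0, 1-101, 10110}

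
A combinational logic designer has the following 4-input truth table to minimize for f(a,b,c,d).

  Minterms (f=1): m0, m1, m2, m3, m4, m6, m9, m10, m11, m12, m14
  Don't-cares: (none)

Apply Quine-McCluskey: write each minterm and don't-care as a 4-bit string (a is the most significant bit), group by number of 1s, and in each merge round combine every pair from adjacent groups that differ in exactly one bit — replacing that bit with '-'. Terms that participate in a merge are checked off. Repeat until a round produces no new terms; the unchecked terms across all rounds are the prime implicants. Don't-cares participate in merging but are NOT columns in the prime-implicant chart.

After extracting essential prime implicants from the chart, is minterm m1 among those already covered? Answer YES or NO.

YES

size-2^0 implicants → 0000(✓)  0001(✓)  0010(✓)  0011(✓)  0100(✓)  0110(✓)  1001(✓)  1010(✓)  1011(✓)  1100(✓)  1110(✓)
size-2^1 implicants → -001(✓)  -010(✓)  -011(✓)  -100(✓)  -110(✓)  0-00(✓)  0-10(✓)  00-0(✓)  00-1(✓)  000-(✓)  001-(✓)  01-0(✓)  1-10(✓)  10-1(✓)  101-(✓)  11-0(✓)
size-2^2 implicants → --10  -0-1  -01-  -1-0  0--0  00--
Unchecked terms (primes): --10, -0-1, -01-, -1-0, 0--0, 00--
Minterm coverage:
  m0 ⊆ 0--0,00--
  m1 ⊆ -0-1,00--
  m2 ⊆ --10,-01-,0--0,00--
  m3 ⊆ -0-1,-01-,00--
  m4 ⊆ -1-0,0--0
  m6 ⊆ --10,-1-0,0--0
  m9 ⊆ -0-1 [E]
  m10 ⊆ --10,-01-
  m11 ⊆ -0-1,-01-
  m12 ⊆ -1-0 [E]
  m14 ⊆ --10,-1-0
E = {-0-1, -1-0}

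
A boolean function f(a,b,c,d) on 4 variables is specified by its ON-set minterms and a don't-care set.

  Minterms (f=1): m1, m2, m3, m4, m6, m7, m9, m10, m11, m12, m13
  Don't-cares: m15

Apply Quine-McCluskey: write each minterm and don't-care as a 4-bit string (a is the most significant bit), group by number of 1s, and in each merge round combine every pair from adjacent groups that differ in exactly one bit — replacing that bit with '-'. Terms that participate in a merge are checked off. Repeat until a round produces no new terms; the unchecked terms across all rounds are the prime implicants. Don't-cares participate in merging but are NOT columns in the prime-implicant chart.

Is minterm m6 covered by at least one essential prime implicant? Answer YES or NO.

[col 0] 0001*, 0010*, 0011*, 0100*, 0110*, 0111*, 1001*, 1010*, 1011*, 1100*, 1101*, 1111*
[col 1] -001*, -010*, -011*, -100, -111*, 0-10*, 0-11*, 00-1*, 001-*, 01-0, 011-*, 1-01*, 1-11*, 10-1*, 101-*, 11-1*, 110-
[col 2] --11, -0-1, -01-, 0-1-, 1--1
Prime implicants: --11, -0-1, -01-, -100, 0-1-, 01-0, 1--1, 110-
PI chart (minterm → PIs covering it):
  1 | -0-1  (sole → essential)
  2 | -01-,0-1-
  3 | --11,-0-1,-01-,0-1-
  4 | -100,01-0
  6 | 0-1-,01-0
  7 | --11,0-1-
  9 | -0-1,1--1
  10 | -01-  (sole → essential)
  11 | --11,-0-1,-01-,1--1
  12 | -100,110-
  13 | 1--1,110-
Essential prime implicants: -0-1, -01-

NO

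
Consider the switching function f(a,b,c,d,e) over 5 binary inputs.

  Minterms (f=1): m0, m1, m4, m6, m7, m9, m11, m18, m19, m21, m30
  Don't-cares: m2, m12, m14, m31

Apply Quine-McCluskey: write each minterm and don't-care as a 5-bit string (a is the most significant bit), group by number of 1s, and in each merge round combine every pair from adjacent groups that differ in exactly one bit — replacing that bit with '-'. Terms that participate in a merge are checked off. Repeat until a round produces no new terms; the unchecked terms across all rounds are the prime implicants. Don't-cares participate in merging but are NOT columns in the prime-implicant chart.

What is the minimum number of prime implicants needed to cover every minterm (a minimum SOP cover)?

size-2^0 implicants → 00000(✓)  00001(✓)  00010(✓)  00100(✓)  00110(✓)  00111(✓)  01001(✓)  01011(✓)  01100(✓)  01110(✓)  10010(✓)  10011(✓)  10101  11110(✓)  11111(✓)
size-2^1 implicants → -0010  -1110  0-001  0-100(✓)  0-110(✓)  00-00(✓)  00-10(✓)  000-0(✓)  0000-  001-0(✓)  0011-  010-1  011-0(✓)  1001-  1111-
size-2^2 implicants → 0-1-0  00--0
Unchecked terms (primes): -0010, -1110, 0-001, 0-1-0, 00--0, 0000-, 0011-, 010-1, 1001-, 10101, 1111-
Minterm coverage:
  m0 ⊆ 00--0,0000-
  m1 ⊆ 0-001,0000-
  m4 ⊆ 0-1-0,00--0
  m6 ⊆ 0-1-0,00--0,0011-
  m7 ⊆ 0011- [E]
  m9 ⊆ 0-001,010-1
  m11 ⊆ 010-1 [E]
  m18 ⊆ -0010,1001-
  m19 ⊆ 1001- [E]
  m21 ⊆ 10101 [E]
  m30 ⊆ -1110,1111-
E = {0011-, 010-1, 1001-, 10101}
Petrick residual → -1110, 0-001, 00--0
Cover = bcde' + a'c'd'e + a'b'e' + a'b'cd + a'bc'e + ab'c'd + ab'cd'e  |cover|=7

7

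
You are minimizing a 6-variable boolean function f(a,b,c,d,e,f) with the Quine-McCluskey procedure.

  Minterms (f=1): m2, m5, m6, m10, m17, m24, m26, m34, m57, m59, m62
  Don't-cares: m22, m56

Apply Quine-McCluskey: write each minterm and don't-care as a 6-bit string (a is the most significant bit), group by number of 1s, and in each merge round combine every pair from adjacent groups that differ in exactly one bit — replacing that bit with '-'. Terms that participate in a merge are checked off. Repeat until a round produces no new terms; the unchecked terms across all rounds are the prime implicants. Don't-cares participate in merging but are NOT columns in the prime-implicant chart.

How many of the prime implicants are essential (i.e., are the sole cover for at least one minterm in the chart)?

[col 0] 000010*, 000101, 000110*, 001010*, 010001, 010110*, 011000*, 011010*, 100010*, 111000*, 111001*, 111011*, 111110
[col 1] -00010, -11000, 0-0110, 0-1010, 00-010, 000-10, 0110-0, 1110-1, 11100-
Prime implicants: -00010, -11000, 0-0110, 0-1010, 00-010, 000-10, 000101, 010001, 0110-0, 1110-1, 11100-, 111110
PI chart (minterm → PIs covering it):
  2 | -00010,00-010,000-10
  5 | 000101  (sole → essential)
  6 | 0-0110,000-10
  10 | 0-1010,00-010
  17 | 010001  (sole → essential)
  24 | -11000,0110-0
  26 | 0-1010,0110-0
  34 | -00010  (sole → essential)
  57 | 1110-1,11100-
  59 | 1110-1  (sole → essential)
  62 | 111110  (sole → essential)
Essential prime implicants: -00010, 000101, 010001, 1110-1, 111110

5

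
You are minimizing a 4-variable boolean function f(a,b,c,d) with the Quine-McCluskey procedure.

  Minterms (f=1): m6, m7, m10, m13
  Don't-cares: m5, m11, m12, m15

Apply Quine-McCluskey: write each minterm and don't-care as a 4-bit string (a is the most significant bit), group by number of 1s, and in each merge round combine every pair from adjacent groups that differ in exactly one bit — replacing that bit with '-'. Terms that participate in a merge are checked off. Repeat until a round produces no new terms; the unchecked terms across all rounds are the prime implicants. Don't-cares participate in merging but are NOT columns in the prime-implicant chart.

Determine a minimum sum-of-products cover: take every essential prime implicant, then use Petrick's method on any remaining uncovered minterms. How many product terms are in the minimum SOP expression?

[col 0] 0101*, 0110*, 0111*, 1010*, 1011*, 1100*, 1101*, 1111*
[col 1] -101*, -111*, 01-1*, 011-, 1-11, 101-, 11-1*, 110-
[col 2] -1-1
Prime implicants: -1-1, 011-, 1-11, 101-, 110-
PI chart (minterm → PIs covering it):
  6 | 011-  (sole → essential)
  7 | -1-1,011-
  10 | 101-  (sole → essential)
  13 | -1-1,110-
Essential prime implicants: 011-, 101-
Petrick residual → -1-1
Minimum SOP uses 3 PIs: bd + a'bc + ab'c

3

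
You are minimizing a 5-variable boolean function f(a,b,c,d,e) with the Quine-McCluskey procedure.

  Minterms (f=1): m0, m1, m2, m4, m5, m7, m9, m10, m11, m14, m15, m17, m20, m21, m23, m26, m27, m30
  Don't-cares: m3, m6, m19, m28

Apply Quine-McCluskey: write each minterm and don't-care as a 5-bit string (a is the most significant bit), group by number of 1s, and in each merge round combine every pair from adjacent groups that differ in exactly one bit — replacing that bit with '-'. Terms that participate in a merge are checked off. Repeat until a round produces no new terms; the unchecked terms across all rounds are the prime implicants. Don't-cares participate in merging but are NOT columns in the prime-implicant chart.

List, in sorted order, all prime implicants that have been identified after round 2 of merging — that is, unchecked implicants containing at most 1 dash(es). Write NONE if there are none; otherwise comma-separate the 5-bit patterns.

[col 0] 00000*, 00001*, 00010*, 00011*, 00100*, 00101*, 00110*, 00111*, 01001*, 01010*, 01011*, 01110*, 01111*, 10001*, 10011*, 10100*, 10101*, 10111*, 11010*, 11011*, 11100*, 11110*
[col 1] -0001*, -0011*, -0100*, -0101*, -0111*, -1010*, -1011*, -1110*, 0-001*, 0-010*, 0-011*, 0-110*, 0-111*, 00-00*, 00-01*, 00-10*, 00-11*, 000-0*, 000-1*, 0000-*, 0001-*, 001-0*, 001-1*, 0010-*, 0011-*, 01-10*, 01-11*, 010-1*, 0101-*, 0111-*, 1-011*, 1-100, 10-01*, 10-11*, 100-1*, 101-1*, 1010-*, 11-10*, 1101-*, 111-0
[col 2] --011, -0-01*, -0-11*, -00-1*, -01-1*, -010-, -1-10, -101-, 0--10*, 0--11*, 0-0-1, 0-01-*, 0-11-*, 00--0*, 00--1*, 00-0-*, 00-1-*, 000--*, 001--*, 01-1-*, 10--1*
[col 3] -0--1, 0--1-, 00---
Prime implicants: --011, -0--1, -010-, -1-10, -101-, 0--1-, 0-0-1, 00---, 1-100, 111-0

1-100, 111-0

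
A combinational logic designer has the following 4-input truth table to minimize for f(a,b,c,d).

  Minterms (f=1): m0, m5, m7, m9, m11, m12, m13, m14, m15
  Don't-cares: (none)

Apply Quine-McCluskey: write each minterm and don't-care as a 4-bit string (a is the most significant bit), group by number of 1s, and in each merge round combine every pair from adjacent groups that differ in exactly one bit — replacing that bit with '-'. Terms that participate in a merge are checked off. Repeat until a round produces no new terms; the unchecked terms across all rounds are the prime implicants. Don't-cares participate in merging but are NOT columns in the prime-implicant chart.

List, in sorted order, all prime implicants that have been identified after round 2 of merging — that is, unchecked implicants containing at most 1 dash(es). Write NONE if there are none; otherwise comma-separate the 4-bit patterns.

Round 0: 0000 0101✓ 0111✓ 1001✓ 1011✓ 1100✓ 1101✓ 1110✓ 1111✓
Round 1: -101✓ -111✓ 01-1✓ 1-01✓ 1-11✓ 10-1✓ 11-0✓ 11-1✓ 110-✓ 111-✓
Round 2: -1-1 1--1 11--
PIs = {-1-1, 0000, 1--1, 11--}

0000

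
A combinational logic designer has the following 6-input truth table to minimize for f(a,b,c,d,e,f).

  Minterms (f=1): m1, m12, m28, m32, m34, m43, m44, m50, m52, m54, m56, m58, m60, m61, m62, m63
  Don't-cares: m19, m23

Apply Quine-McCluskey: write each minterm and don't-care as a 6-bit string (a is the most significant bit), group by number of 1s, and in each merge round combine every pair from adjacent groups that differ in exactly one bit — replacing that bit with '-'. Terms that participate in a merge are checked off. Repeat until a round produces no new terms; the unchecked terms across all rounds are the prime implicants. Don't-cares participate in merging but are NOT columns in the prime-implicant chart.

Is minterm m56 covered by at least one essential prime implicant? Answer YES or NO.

size-2^0 implicants → 000001  001100(✓)  010011(✓)  010111(✓)  011100(✓)  100000(✓)  100010(✓)  101011  101100(✓)  110010(✓)  110100(✓)  110110(✓)  111000(✓)  111010(✓)  111100(✓)  111101(✓)  111110(✓)  111111(✓)
size-2^1 implicants → -01100(✓)  -11100(✓)  0-1100(✓)  010-11  1-0010  1-1100(✓)  1000-0  11-010(✓)  11-100(✓)  11-110(✓)  110-10(✓)  1101-0(✓)  111-00(✓)  111-10(✓)  1110-0(✓)  1111-0(✓)  1111-1(✓)  11110-(✓)  11111-(✓)
size-2^2 implicants → --1100  11--10  11-1-0  111--0  1111--
Unchecked terms (primes): --1100, 000001, 010-11, 1-0010, 1000-0, 101011, 11--10, 11-1-0, 111--0, 1111--
Minterm coverage:
  m1 ⊆ 000001 [E]
  m12 ⊆ --1100 [E]
  m28 ⊆ --1100 [E]
  m32 ⊆ 1000-0 [E]
  m34 ⊆ 1-0010,1000-0
  m43 ⊆ 101011 [E]
  m44 ⊆ --1100 [E]
  m50 ⊆ 1-0010,11--10
  m52 ⊆ 11-1-0 [E]
  m54 ⊆ 11--10,11-1-0
  m56 ⊆ 111--0 [E]
  m58 ⊆ 11--10,111--0
  m60 ⊆ --1100,11-1-0,111--0,1111--
  m61 ⊆ 1111-- [E]
  m62 ⊆ 11--10,11-1-0,111--0,1111--
  m63 ⊆ 1111-- [E]
E = {--1100, 000001, 1000-0, 101011, 11-1-0, 111--0, 1111--}

YES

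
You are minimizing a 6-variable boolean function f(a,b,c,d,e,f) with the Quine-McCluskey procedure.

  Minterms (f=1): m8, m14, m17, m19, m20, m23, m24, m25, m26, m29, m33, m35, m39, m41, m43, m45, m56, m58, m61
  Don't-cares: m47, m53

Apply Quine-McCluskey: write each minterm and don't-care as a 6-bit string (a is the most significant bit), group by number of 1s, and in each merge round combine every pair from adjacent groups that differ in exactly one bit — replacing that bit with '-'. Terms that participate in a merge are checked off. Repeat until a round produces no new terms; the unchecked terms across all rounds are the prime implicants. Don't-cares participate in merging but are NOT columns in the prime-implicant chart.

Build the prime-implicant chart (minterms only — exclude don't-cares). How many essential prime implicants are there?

7

size-2^0 implicants → 001000(✓)  001110  010001(✓)  010011(✓)  010100  010111(✓)  011000(✓)  011001(✓)  011010(✓)  011101(✓)  100001(✓)  100011(✓)  100111(✓)  101001(✓)  101011(✓)  101101(✓)  101111(✓)  110101(✓)  111000(✓)  111010(✓)  111101(✓)
size-2^1 implicants → -11000(✓)  -11010(✓)  -11101  0-1000  01-001  010-11  0100-1  011-01  0110-0(✓)  01100-  1-1101  10-001(✓)  10-011(✓)  10-111(✓)  100-11(✓)  1000-1(✓)  101-01(✓)  101-11(✓)  1010-1(✓)  1011-1(✓)  11-101  1110-0(✓)
size-2^2 implicants → -110-0  10--11  10-0-1  101--1
Unchecked terms (primes): -110-0, -11101, 0-1000, 001110, 01-001, 010-11, 0100-1, 010100, 011-01, 01100-, 1-1101, 10--11, 10-0-1, 101--1, 11-101
Minterm coverage:
  m8 ⊆ 0-1000 [E]
  m14 ⊆ 001110 [E]
  m17 ⊆ 01-001,0100-1
  m19 ⊆ 010-11,0100-1
  m20 ⊆ 010100 [E]
  m23 ⊆ 010-11 [E]
  m24 ⊆ -110-0,0-1000,01100-
  m25 ⊆ 01-001,011-01,01100-
  m26 ⊆ -110-0 [E]
  m29 ⊆ -11101,011-01
  m33 ⊆ 10-0-1 [E]
  m35 ⊆ 10--11,10-0-1
  m39 ⊆ 10--11 [E]
  m41 ⊆ 10-0-1,101--1
  m43 ⊆ 10--11,10-0-1,101--1
  m45 ⊆ 1-1101,101--1
  m56 ⊆ -110-0 [E]
  m58 ⊆ -110-0 [E]
  m61 ⊆ -11101,1-1101,11-101
E = {-110-0, 0-1000, 001110, 010-11, 010100, 10--11, 10-0-1}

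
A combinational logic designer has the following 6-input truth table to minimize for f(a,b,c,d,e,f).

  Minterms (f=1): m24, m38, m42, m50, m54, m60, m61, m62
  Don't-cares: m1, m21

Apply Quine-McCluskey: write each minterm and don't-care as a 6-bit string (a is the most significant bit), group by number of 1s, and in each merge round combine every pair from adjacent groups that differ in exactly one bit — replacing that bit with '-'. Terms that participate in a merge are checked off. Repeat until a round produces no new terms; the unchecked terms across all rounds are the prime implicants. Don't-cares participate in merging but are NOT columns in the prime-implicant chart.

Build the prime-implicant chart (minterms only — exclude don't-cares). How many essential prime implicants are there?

5

size-2^0 implicants → 000001  010101  011000  100110(✓)  101010  110010(✓)  110110(✓)  111100(✓)  111101(✓)  111110(✓)
size-2^1 implicants → 1-0110  11-110  110-10  1111-0  11110-
Unchecked terms (primes): 000001, 010101, 011000, 1-0110, 101010, 11-110, 110-10, 1111-0, 11110-
Minterm coverage:
  m24 ⊆ 011000 [E]
  m38 ⊆ 1-0110 [E]
  m42 ⊆ 101010 [E]
  m50 ⊆ 110-10 [E]
  m54 ⊆ 1-0110,11-110,110-10
  m60 ⊆ 1111-0,11110-
  m61 ⊆ 11110- [E]
  m62 ⊆ 11-110,1111-0
E = {011000, 1-0110, 101010, 110-10, 11110-}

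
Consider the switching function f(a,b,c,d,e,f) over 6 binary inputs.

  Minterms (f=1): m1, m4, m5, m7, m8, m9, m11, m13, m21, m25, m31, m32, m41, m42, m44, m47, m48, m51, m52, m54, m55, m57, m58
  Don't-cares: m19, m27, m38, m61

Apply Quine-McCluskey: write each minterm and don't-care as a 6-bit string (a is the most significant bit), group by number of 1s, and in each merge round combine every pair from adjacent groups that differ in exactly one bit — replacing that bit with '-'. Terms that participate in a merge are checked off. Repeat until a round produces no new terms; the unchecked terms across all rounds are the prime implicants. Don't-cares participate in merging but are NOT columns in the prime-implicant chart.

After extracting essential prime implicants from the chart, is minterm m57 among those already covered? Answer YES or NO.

YES

[col 0] 000001*, 000100*, 000101*, 000111*, 001000*, 001001*, 001011*, 001101*, 010011*, 010101*, 011001*, 011011*, 011111*, 100000*, 100110*, 101001*, 101010*, 101100, 101111, 110000*, 110011*, 110100*, 110110*, 110111*, 111001*, 111010*, 111101*
[col 1] -01001*, -10011, -11001*, 0-0101, 0-1001*, 0-1011*, 00-001*, 00-101*, 000-01*, 0001-1, 00010-, 001-01*, 0010-1*, 00100-, 01-011, 011-11, 0110-1*, 1-0000, 1-0110, 1-1001*, 1-1010, 110-00, 110-11, 1101-0, 11011-, 111-01
[col 2] --1001, 0-10-1, 00--01
Prime implicants: --1001, -10011, 0-0101, 0-10-1, 00--01, 0001-1, 00010-, 00100-, 01-011, 011-11, 1-0000, 1-0110, 1-1010, 101100, 101111, 110-00, 110-11, 1101-0, 11011-, 111-01
PI chart (minterm → PIs covering it):
  1 | 00--01  (sole → essential)
  4 | 00010-  (sole → essential)
  5 | 0-0101,00--01,0001-1,00010-
  7 | 0001-1  (sole → essential)
  8 | 00100-  (sole → essential)
  9 | --1001,0-10-1,00--01,00100-
  11 | 0-10-1  (sole → essential)
  13 | 00--01  (sole → essential)
  21 | 0-0101  (sole → essential)
  25 | --1001,0-10-1
  31 | 011-11  (sole → essential)
  32 | 1-0000  (sole → essential)
  41 | --1001  (sole → essential)
  42 | 1-1010  (sole → essential)
  44 | 101100  (sole → essential)
  47 | 101111  (sole → essential)
  48 | 1-0000,110-00
  51 | -10011,110-11
  52 | 110-00,1101-0
  54 | 1-0110,1101-0,11011-
  55 | 110-11,11011-
  57 | --1001,111-01
  58 | 1-1010  (sole → essential)
Essential prime implicants: --1001, 0-0101, 0-10-1, 00--01, 0001-1, 00010-, 00100-, 011-11, 1-0000, 1-1010, 101100, 101111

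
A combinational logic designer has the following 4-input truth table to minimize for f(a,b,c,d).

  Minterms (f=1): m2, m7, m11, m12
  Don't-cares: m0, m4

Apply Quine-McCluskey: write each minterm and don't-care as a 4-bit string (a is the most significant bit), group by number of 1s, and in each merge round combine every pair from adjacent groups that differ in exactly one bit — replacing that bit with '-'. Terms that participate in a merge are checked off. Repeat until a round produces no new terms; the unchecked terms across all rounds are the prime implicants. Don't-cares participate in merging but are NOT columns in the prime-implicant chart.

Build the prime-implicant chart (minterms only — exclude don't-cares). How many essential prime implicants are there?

[col 0] 0000*, 0010*, 0100*, 0111, 1011, 1100*
[col 1] -100, 0-00, 00-0
Prime implicants: -100, 0-00, 00-0, 0111, 1011
PI chart (minterm → PIs covering it):
  2 | 00-0  (sole → essential)
  7 | 0111  (sole → essential)
  11 | 1011  (sole → essential)
  12 | -100  (sole → essential)
Essential prime implicants: -100, 00-0, 0111, 1011

4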